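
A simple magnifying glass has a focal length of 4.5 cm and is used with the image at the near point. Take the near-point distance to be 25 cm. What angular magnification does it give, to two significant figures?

M = 1 + D/f = 1 + 25/4.5 = 6.556.

6.6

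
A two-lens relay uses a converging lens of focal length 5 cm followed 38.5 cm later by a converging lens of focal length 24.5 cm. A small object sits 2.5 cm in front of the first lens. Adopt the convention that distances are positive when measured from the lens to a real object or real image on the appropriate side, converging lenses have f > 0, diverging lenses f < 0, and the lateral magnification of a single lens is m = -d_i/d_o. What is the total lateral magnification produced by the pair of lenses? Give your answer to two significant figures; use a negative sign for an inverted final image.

-2.6

First lens: d_i1 = 1/(1/5 - 1/2.5) = -5.000 cm.
m_1 = -(-5.000)/2.5 = 2.0000.
With d_i1 < 0 the first image is virtual and lies on the object side; the object distance for lens 2 is d_o2 = 38.5 - (-5.000) = 43.500 cm.
Second lens: d_i2 = 1/(1/24.5 - 1/(43.500)) = 56.092 cm.
m_2 = -(56.092)/(43.500) = -1.2895.
Total m = m_1 x m_2 = (2.0000)(-1.2895) = -2.5789.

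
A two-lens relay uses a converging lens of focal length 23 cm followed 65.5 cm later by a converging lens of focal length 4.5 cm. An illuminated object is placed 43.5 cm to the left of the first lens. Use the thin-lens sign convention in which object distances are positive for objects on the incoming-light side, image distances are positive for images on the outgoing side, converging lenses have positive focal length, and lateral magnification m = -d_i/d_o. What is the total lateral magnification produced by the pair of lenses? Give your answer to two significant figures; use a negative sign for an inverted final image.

0.41

Applying the thin-lens equation to the first lens, 1/23 = 1/43.5 + 1/d_i1, which gives d_i1 = 48.805 cm.
Its lateral magnification is m_1 = -d_i1/d_o1 = -(48.805)/43.5 = -1.1220.
That image sits 16.695 cm in front of the second lens, so d_o2 = 16.695 cm.
Applying the thin-lens equation again with f_2 = 4.5 cm and d_o2 = 16.695 cm gives d_i2 = 6.160 cm.
m_2 = -(6.160)/(16.695) = -0.3690.
The system's lateral magnification is m_1 m_2 = (-1.1220)(-0.3690) = 0.4140.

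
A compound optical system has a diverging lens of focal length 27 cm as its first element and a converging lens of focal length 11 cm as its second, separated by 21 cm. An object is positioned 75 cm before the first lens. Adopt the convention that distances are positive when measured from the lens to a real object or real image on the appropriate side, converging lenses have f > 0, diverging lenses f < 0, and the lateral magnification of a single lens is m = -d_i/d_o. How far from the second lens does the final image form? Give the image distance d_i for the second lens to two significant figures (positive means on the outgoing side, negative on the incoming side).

First lens: d_i1 = 1/(1/(-27) - 1/75) = -19.853 cm.
With d_i1 < 0 the first image is virtual and lies on the object side; the object distance for lens 2 is d_o2 = 21 - (-19.853) = 40.853 cm.
Second lens: d_i2 = 1/(1/11 - 1/(40.853)) = 15.053 cm.

15 cm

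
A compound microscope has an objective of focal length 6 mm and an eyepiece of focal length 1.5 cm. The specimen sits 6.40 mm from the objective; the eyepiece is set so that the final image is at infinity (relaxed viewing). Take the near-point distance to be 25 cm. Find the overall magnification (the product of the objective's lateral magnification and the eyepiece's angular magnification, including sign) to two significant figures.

-250

Convert to cm: f_obj = 6 mm = 0.6 cm; d_o = 6.40 mm = 0.64 cm.
Objective: 1/d_i = 1/f_obj - 1/d_o = 1/0.6 - 1/0.64 = 0.10417 cm^-1, so d_i = 9.600 cm.
m_obj = -d_i/d_o = -9.600/0.64 = -15.000.
Eyepiece angular magnification (image at infinity): M_eye = D/f_e = 25/1.5 = 16.667.
Overall M = m_obj x M_eye = (-15.000)(16.667) = -250.00.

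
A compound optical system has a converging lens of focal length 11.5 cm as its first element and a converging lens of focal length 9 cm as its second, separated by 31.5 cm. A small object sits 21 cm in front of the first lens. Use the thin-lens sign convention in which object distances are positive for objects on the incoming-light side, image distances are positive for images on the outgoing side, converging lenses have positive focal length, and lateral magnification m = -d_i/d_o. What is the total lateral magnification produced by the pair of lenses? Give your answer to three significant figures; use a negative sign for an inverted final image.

Applying the thin-lens equation to the first lens, 1/11.5 = 1/21 + 1/d_i1, which gives d_i1 = 25.421 cm.
Its lateral magnification is m_1 = -d_i1/d_o1 = -(25.421)/21 = -1.2105.
That image sits 6.079 cm in front of the second lens, so d_o2 = 6.079 cm.
Applying the thin-lens equation again with f_2 = 9 cm and d_o2 = 6.079 cm gives d_i2 = -18.730 cm.
m_2 = -(-18.730)/(6.079) = 3.0811.
Total m = m_1 x m_2 = (-1.2105)(3.0811) = -3.7297.

-3.73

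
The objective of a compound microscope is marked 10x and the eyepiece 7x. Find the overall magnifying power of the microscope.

The overall magnification of a compound microscope is the product of the objective and eyepiece magnifications:
M = M_obj x M_eye = 10 x 7 = 70.

70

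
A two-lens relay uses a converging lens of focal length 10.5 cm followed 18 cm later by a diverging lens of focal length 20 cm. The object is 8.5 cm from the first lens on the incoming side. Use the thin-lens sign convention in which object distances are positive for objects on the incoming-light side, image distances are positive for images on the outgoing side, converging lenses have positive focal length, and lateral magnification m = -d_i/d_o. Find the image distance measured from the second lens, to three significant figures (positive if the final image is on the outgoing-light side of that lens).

-15.2 cm

Lens 1: 1/d_i1 = 1/f_1 - 1/d_o1 = 1/10.5 - 1/8.5 = -0.02241 cm^-1, so d_i1 = -44.625 cm.
The intermediate image is virtual, 44.625 cm to the left of lens 1, so d_o2 = L - d_i1 = 18 - (-44.625) = 62.625 cm.
Lens 2: 1/d_i2 = 1/f_2 - 1/d_o2 = 1/(-20) - 1/(62.625) = -0.06597 cm^-1, so d_i2 = -15.159 cm.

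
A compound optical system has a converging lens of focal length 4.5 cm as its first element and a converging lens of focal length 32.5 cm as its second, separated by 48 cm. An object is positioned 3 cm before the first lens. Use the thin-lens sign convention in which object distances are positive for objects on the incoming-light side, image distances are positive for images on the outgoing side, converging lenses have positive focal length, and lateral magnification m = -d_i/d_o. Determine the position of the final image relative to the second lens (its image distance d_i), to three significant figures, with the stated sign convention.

Lens 1: 1/d_i1 = 1/f_1 - 1/d_o1 = 1/4.5 - 1/3 = -0.11111 cm^-1, so d_i1 = -9.000 cm.
The intermediate image is virtual, 9.000 cm to the left of lens 1, so d_o2 = L - d_i1 = 48 - (-9.000) = 57.000 cm.
Lens 2: 1/d_i2 = 1/f_2 - 1/d_o2 = 1/32.5 - 1/(57.000) = 0.01323 cm^-1, so d_i2 = 75.612 cm.

75.6 cm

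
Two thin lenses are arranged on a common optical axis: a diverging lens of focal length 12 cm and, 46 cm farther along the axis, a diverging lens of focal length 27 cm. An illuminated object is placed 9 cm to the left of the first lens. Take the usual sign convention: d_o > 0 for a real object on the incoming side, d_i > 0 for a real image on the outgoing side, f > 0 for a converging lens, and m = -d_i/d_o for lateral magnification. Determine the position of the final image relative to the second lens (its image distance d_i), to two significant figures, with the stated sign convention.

-18 cm

Applying the thin-lens equation to the first lens, 1/(-12) = 1/9 + 1/d_i1, which gives d_i1 = -5.143 cm.
The intermediate image is virtual, 5.143 cm to the left of lens 1, so d_o2 = L - d_i1 = 46 - (-5.143) = 51.143 cm.
Applying the thin-lens equation again with f_2 = -27 cm and d_o2 = 51.143 cm gives d_i2 = -17.671 cm.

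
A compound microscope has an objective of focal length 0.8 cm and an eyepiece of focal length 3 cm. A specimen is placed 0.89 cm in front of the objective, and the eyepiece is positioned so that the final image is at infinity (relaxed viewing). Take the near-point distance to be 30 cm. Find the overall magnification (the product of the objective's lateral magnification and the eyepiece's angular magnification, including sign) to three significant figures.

Objective: 1/d_i = 1/f_obj - 1/d_o = 1/0.8 - 1/0.89 = 0.12640 cm^-1, so d_i = 7.911 cm.
m_obj = -d_i/d_o = -7.911/0.89 = -8.889.
Eyepiece angular magnification (image at infinity): M_eye = D/f_e = 30/3 = 10.000.
Overall M = m_obj x M_eye = (-8.889)(10.000) = -88.89.

-88.9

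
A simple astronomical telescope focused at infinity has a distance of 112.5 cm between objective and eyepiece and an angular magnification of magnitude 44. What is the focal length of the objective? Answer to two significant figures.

110 cm

In normal adjustment the tube length equals f_obj + f_eye and |M| = f_obj/f_eye.
So f_obj = 44 f_eye and 44 f_eye + f_eye = 112.5 cm, giving f_eye = 112.5/45 = 2.500 cm and f_obj = 110.000 cm.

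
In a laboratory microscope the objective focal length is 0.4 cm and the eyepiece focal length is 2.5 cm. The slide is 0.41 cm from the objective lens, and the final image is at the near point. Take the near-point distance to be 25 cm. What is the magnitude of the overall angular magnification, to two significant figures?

440

Objective: 1/d_i = 1/f_obj - 1/d_o = 1/0.4 - 1/0.41 = 0.06098 cm^-1, so d_i = 16.400 cm.
m_obj = -d_i/d_o = -16.400/0.41 = -40.000.
Eyepiece angular magnification (image at near point): M_eye = 1 + D/f_e = 1 + 25/2.5 = 11.000.
Overall M = m_obj x M_eye = (-40.000)(11.000) = -440.00.
|M| = 440.00.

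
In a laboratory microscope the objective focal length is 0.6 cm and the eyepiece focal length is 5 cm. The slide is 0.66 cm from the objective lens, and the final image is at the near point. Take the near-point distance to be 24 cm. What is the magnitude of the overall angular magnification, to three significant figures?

58.0

Objective: 1/d_i = 1/f_obj - 1/d_o = 1/0.6 - 1/0.66 = 0.15152 cm^-1, so d_i = 6.600 cm.
m_obj = -d_i/d_o = -6.600/0.66 = -10.000.
Eyepiece angular magnification (image at near point): M_eye = 1 + D/f_e = 1 + 24/5 = 5.800.
Overall M = m_obj x M_eye = (-10.000)(5.800) = -58.00.
|M| = 58.00.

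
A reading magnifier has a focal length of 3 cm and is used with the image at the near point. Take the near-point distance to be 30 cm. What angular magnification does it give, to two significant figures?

M = 1 + D/f = 1 + 30/3 = 11.000.

11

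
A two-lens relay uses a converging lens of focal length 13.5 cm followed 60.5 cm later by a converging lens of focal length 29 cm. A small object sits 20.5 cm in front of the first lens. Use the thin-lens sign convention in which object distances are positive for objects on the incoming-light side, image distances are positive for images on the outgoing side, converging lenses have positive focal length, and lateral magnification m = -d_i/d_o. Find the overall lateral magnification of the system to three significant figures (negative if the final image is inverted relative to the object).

Lens 1: 1/d_i1 = 1/f_1 - 1/d_o1 = 1/13.5 - 1/20.5 = 0.02529 cm^-1, so d_i1 = 39.536 cm.
m_1 = -(39.536)/20.5 = -1.9286.
Object distance for lens 2: d_o2 = 60.5 - 39.536 = 20.964 cm.
Lens 2: 1/d_i2 = 1/f_2 - 1/d_o2 = 1/29 - 1/(20.964) = -0.01322 cm^-1, so d_i2 = -75.658 cm.
m_2 = -(-75.658)/(20.964) = 3.6089.
Total m = m_1 x m_2 = (-1.9286)(3.6089) = -6.9600.

-6.96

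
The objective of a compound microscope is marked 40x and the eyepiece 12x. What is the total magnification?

The overall magnification of a compound microscope is the product of the objective and eyepiece magnifications:
M = M_obj x M_eye = 40 x 12 = 480.

480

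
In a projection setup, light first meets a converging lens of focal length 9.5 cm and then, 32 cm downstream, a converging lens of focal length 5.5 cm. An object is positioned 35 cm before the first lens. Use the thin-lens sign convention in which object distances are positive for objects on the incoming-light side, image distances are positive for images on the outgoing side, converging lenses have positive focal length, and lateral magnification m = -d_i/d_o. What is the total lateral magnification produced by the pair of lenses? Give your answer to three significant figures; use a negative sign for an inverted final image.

0.152

Applying the thin-lens equation to the first lens, 1/9.5 = 1/35 + 1/d_i1, which gives d_i1 = 13.039 cm.
Its lateral magnification is m_1 = -d_i1/d_o1 = -(13.039)/35 = -0.3725.
The intermediate image is 13.039 cm to the right of lens 1, so d_o2 = L - d_i1 = 32 - 13.039 = 18.961 cm.
Applying the thin-lens equation again with f_2 = 5.5 cm and d_o2 = 18.961 cm gives d_i2 = 7.747 cm.
m_2 = -(7.747)/(18.961) = -0.4086.
Overall magnification: m = m_1 m_2 = 0.1522.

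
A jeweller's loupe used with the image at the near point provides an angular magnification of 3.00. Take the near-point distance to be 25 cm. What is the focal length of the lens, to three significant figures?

For the image at the near point, M = 1 + D/f.
f = D/(M - 1) = 25/(3.0 - 1) = 12.500 cm.

12.5 cm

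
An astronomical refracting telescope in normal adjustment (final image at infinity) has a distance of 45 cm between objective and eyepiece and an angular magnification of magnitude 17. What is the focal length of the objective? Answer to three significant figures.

42.5 cm

In normal adjustment the tube length equals f_obj + f_eye and |M| = f_obj/f_eye.
So f_obj = 17 f_eye and 17 f_eye + f_eye = 45 cm, giving f_eye = 45/18 = 2.500 cm and f_obj = 42.500 cm.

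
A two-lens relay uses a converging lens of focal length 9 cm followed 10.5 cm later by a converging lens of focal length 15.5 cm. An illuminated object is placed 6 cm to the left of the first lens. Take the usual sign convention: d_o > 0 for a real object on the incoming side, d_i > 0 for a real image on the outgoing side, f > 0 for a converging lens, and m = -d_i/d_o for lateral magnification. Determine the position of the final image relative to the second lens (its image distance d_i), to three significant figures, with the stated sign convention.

34.0 cm

Lens 1: 1/d_i1 = 1/f_1 - 1/d_o1 = 1/9 - 1/6 = -0.05556 cm^-1, so d_i1 = -18.000 cm.
The intermediate image is virtual, 18.000 cm to the left of lens 1, so d_o2 = L - d_i1 = 10.5 - (-18.000) = 28.500 cm.
Lens 2: 1/d_i2 = 1/f_2 - 1/d_o2 = 1/15.5 - 1/(28.500) = 0.02943 cm^-1, so d_i2 = 33.981 cm.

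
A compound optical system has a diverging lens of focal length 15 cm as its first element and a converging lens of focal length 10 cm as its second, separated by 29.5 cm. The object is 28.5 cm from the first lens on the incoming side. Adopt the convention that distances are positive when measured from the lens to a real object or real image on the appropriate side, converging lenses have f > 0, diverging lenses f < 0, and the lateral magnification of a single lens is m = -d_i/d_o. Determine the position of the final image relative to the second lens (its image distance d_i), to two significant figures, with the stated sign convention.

Lens 1: 1/d_i1 = 1/f_1 - 1/d_o1 = 1/(-15) - 1/28.5 = -0.10175 cm^-1, so d_i1 = -9.828 cm.
With d_i1 < 0 the first image is virtual and lies on the object side; the object distance for lens 2 is d_o2 = 29.5 - (-9.828) = 39.328 cm.
Lens 2: 1/d_i2 = 1/f_2 - 1/d_o2 = 1/10 - 1/(39.328) = 0.07457 cm^-1, so d_i2 = 13.410 cm.

13 cm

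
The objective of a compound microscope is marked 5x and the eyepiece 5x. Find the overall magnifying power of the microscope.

The overall magnification of a compound microscope is the product of the objective and eyepiece magnifications:
M = M_obj x M_eye = 5 x 5 = 25.

25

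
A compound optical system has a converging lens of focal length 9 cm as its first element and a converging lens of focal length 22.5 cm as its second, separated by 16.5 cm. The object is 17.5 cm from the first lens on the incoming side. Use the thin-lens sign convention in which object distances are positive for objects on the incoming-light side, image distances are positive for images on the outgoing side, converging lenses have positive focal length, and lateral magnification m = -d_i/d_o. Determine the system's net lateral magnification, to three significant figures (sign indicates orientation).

Applying the thin-lens equation to the first lens, 1/9 = 1/17.5 + 1/d_i1, which gives d_i1 = 18.529 cm.
Its lateral magnification is m_1 = -d_i1/d_o1 = -(18.529)/17.5 = -1.0588.
Since 18.529 cm > 16.5 cm, the first image lies past the second lens and serves as a virtual object: d_o2 = L - d_i1 = -2.029 cm.
Applying the thin-lens equation again with f_2 = 22.5 cm and d_o2 = -2.029 cm gives d_i2 = 1.862 cm.
m_2 = -(1.862)/(-2.029) = 0.9173.
The system's lateral magnification is m_1 m_2 = (-1.0588)(0.9173) = -0.9712.

-0.971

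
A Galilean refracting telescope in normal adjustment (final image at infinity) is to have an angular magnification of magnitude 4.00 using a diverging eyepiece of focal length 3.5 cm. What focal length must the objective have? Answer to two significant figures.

|M| = f_obj/|f_eye|, so f_obj = |M| x |f_eye| = 4.0 x 3.5 = 14.000 cm.

14 cm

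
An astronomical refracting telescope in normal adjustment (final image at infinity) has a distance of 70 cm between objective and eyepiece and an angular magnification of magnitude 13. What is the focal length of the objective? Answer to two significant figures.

In normal adjustment the tube length equals f_obj + f_eye and |M| = f_obj/f_eye.
So f_obj = 13 f_eye and 13 f_eye + f_eye = 70 cm, giving f_eye = 70/14 = 5.000 cm and f_obj = 65.000 cm.

65 cm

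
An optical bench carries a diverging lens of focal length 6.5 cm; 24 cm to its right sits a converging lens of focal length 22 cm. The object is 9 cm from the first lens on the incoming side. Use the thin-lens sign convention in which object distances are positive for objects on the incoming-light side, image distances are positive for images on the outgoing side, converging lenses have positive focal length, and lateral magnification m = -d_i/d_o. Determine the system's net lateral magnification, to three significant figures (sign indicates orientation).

First lens: d_i1 = 1/(1/(-6.5) - 1/9) = -3.774 cm.
m_1 = -(-3.774)/9 = 0.4194.
The intermediate image is virtual, 3.774 cm to the left of lens 1, so d_o2 = L - d_i1 = 24 - (-3.774) = 27.774 cm.
Second lens: d_i2 = 1/(1/22 - 1/(27.774)) = 105.821 cm.
m_2 = -(105.821)/(27.774) = -3.8101.
Overall magnification: m = m_1 m_2 = -1.5978.

-1.60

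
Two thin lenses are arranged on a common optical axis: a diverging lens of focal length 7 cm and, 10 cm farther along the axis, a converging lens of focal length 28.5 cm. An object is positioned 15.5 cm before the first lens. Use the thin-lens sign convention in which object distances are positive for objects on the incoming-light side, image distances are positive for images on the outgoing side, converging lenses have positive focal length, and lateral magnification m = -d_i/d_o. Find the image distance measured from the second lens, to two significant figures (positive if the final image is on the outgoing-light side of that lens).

First lens: d_i1 = 1/(1/(-7) - 1/15.5) = -4.822 cm.
The intermediate image is virtual, 4.822 cm to the left of lens 1, so d_o2 = L - d_i1 = 10 - (-4.822) = 14.822 cm.
Second lens: d_i2 = 1/(1/28.5 - 1/(14.822)) = -30.885 cm.

-31 cm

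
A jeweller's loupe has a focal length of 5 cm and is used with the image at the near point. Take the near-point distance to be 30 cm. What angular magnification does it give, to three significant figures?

M = 1 + D/f = 1 + 30/5 = 7.000.

7.00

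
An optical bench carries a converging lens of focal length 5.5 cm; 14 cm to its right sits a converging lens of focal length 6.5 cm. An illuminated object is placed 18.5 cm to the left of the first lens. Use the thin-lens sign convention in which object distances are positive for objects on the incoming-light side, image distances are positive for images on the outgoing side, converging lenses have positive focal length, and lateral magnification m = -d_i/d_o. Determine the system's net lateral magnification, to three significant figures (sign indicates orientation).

First lens: d_i1 = 1/(1/5.5 - 1/18.5) = 7.827 cm.
m_1 = -(7.827)/18.5 = -0.4231.
That image sits 6.173 cm in front of the second lens, so d_o2 = 6.173 cm.
Second lens: d_i2 = 1/(1/6.5 - 1/(6.173)) = -122.735 cm.
m_2 = -(-122.735)/(6.173) = 19.8824.
Overall magnification: m = m_1 m_2 = -8.4118.

-8.41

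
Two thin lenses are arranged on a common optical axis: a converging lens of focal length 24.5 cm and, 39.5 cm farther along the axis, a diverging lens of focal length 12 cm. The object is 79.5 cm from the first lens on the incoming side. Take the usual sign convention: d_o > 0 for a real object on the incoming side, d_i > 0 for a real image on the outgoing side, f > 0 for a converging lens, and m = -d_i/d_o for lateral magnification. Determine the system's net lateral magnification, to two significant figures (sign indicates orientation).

-0.33

First lens: d_i1 = 1/(1/24.5 - 1/79.5) = 35.414 cm.
m_1 = -(35.414)/79.5 = -0.4455.
Object distance for lens 2: d_o2 = 39.5 - 35.414 = 4.086 cm.
Second lens: d_i2 = 1/(1/(-12) - 1/(4.086)) = -3.048 cm.
m_2 = -(-3.048)/(4.086) = 0.7460.
Overall magnification: m = m_1 m_2 = -0.3323.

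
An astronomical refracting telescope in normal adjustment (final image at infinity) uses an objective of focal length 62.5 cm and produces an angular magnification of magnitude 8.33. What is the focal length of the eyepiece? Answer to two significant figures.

|M| = f_obj/f_eye, so f_eye = f_obj/|M| = 62.5/8.33 = 7.503 cm.

7.5 cm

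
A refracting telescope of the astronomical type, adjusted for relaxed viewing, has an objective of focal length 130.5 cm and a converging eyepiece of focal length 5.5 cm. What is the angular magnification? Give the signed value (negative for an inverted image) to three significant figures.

M = -f_obj/f_eye = -130.5/(5.5) = -23.727.

-23.7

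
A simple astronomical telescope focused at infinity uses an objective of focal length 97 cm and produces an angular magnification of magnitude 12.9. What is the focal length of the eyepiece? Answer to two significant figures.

7.5 cm

|M| = f_obj/f_eye, so f_eye = f_obj/|M| = 97/12.9 = 7.519 cm.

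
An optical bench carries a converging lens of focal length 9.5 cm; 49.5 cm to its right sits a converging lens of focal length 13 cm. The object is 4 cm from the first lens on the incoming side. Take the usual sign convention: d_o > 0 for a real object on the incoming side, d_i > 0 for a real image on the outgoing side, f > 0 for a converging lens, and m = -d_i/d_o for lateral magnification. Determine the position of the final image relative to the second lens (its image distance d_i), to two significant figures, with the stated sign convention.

First lens: d_i1 = 1/(1/9.5 - 1/4) = -6.909 cm.
The intermediate image is virtual, 6.909 cm to the left of lens 1, so d_o2 = L - d_i1 = 49.5 - (-6.909) = 56.409 cm.
Second lens: d_i2 = 1/(1/13 - 1/(56.409)) = 16.893 cm.

17 cm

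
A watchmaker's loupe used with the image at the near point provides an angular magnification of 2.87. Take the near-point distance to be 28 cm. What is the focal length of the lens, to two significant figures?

For the image at the near point, M = 1 + D/f.
f = D/(M - 1) = 28/(2.87 - 1) = 14.973 cm.

15 cm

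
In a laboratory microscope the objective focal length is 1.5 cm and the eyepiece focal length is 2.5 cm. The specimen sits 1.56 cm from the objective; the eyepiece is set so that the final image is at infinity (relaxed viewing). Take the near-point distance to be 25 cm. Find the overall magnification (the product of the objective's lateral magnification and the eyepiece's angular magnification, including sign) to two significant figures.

-250

Objective: 1/d_i = 1/f_obj - 1/d_o = 1/1.5 - 1/1.56 = 0.02564 cm^-1, so d_i = 39.000 cm.
m_obj = -d_i/d_o = -39.000/1.56 = -25.000.
Eyepiece angular magnification (image at infinity): M_eye = D/f_e = 25/2.5 = 10.000.
Overall M = m_obj x M_eye = (-25.000)(10.000) = -250.00.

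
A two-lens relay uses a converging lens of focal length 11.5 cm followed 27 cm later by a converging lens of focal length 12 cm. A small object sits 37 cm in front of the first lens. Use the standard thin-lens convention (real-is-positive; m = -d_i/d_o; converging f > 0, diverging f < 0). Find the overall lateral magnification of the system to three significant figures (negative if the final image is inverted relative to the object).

Applying the thin-lens equation to the first lens, 1/11.5 = 1/37 + 1/d_i1, which gives d_i1 = 16.686 cm.
Its lateral magnification is m_1 = -d_i1/d_o1 = -(16.686)/37 = -0.4510.
The intermediate image is 16.686 cm to the right of lens 1, so d_o2 = L - d_i1 = 27 - 16.686 = 10.314 cm.
Applying the thin-lens equation again with f_2 = 12 cm and d_o2 = 10.314 cm gives d_i2 = -73.395 cm.
m_2 = -(-73.395)/(10.314) = 7.1163.
Overall magnification: m = m_1 m_2 = -3.2093.

-3.21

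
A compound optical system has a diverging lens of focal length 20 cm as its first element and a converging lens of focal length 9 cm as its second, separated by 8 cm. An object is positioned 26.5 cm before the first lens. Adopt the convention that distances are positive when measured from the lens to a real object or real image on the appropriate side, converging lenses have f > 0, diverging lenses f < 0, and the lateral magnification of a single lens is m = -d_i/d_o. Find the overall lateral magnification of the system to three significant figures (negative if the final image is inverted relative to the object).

First lens: d_i1 = 1/(1/(-20) - 1/26.5) = -11.398 cm.
m_1 = -(-11.398)/26.5 = 0.4301.
With d_i1 < 0 the first image is virtual and lies on the object side; the object distance for lens 2 is d_o2 = 8 - (-11.398) = 19.398 cm.
Second lens: d_i2 = 1/(1/9 - 1/(19.398)) = 16.790 cm.
m_2 = -(16.790)/(19.398) = -0.8656.
Overall magnification: m = m_1 m_2 = -0.3723.

-0.372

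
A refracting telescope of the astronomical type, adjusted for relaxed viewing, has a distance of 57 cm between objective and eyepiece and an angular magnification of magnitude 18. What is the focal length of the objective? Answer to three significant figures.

54.0 cm

In normal adjustment the tube length equals f_obj + f_eye and |M| = f_obj/f_eye.
So f_obj = 18 f_eye and 18 f_eye + f_eye = 57 cm, giving f_eye = 57/19 = 3.000 cm and f_obj = 54.000 cm.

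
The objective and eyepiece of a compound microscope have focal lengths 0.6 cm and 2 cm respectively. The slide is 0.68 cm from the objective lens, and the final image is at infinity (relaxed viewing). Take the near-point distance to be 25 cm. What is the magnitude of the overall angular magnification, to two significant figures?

Objective: 1/d_i = 1/f_obj - 1/d_o = 1/0.6 - 1/0.68 = 0.19608 cm^-1, so d_i = 5.100 cm.
m_obj = -d_i/d_o = -5.100/0.68 = -7.500.
Eyepiece angular magnification (image at infinity): M_eye = D/f_e = 25/2 = 12.500.
Overall M = m_obj x M_eye = (-7.500)(12.500) = -93.75.
|M| = 93.75.

94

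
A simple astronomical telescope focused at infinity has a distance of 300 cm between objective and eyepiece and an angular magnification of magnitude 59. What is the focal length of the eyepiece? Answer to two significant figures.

In normal adjustment the tube length equals f_obj + f_eye and |M| = f_obj/f_eye.
So f_obj = 59 f_eye and 59 f_eye + f_eye = 300 cm, giving f_eye = 300/60 = 5.000 cm and f_obj = 295.000 cm.

5.0 cm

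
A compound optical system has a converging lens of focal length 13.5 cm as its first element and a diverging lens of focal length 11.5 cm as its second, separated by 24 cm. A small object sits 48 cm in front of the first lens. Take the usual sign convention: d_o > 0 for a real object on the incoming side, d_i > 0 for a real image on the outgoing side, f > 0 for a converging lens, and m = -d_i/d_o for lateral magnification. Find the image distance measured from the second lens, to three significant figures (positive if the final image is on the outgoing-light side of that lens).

-3.59 cm

First lens: d_i1 = 1/(1/13.5 - 1/48) = 18.783 cm.
That image sits 5.217 cm in front of the second lens, so d_o2 = 5.217 cm.
Second lens: d_i2 = 1/(1/(-11.5) - 1/(5.217)) = -3.589 cm.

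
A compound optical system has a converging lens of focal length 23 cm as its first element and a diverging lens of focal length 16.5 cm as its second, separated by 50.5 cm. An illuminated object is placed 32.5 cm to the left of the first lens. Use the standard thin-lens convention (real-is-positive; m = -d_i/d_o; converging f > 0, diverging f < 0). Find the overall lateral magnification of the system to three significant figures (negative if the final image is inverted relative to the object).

Lens 1: 1/d_i1 = 1/f_1 - 1/d_o1 = 1/23 - 1/32.5 = 0.01271 cm^-1, so d_i1 = 78.684 cm.
m_1 = -(78.684)/32.5 = -2.4211.
This image would form 78.684 cm past lens 1, i.e. 28.184 cm beyond lens 2, so it is a virtual object for lens 2: d_o2 = 50.5 - 78.684 = -28.184 cm.
Lens 2: 1/d_i2 = 1/f_2 - 1/d_o2 = 1/(-16.5) - 1/(-28.184) = -0.02513 cm^-1, so d_i2 = -39.801 cm.
m_2 = -(-39.801)/(-28.184) = -1.4122.
Overall magnification: m = m_1 m_2 = 3.4189.

3.42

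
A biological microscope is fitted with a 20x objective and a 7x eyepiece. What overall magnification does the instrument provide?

140

The overall magnification of a compound microscope is the product of the objective and eyepiece magnifications:
M = M_obj x M_eye = 20 x 7 = 140.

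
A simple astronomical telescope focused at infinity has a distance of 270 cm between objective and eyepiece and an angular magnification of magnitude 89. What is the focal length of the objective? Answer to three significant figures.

In normal adjustment the tube length equals f_obj + f_eye and |M| = f_obj/f_eye.
So f_obj = 89 f_eye and 89 f_eye + f_eye = 270 cm, giving f_eye = 270/90 = 3.000 cm and f_obj = 267.000 cm.

267 cm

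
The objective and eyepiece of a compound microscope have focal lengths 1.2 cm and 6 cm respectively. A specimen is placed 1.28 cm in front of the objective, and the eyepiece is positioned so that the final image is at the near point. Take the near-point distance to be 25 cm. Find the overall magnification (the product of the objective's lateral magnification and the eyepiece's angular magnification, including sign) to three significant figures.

Objective: 1/d_i = 1/f_obj - 1/d_o = 1/1.2 - 1/1.28 = 0.05208 cm^-1, so d_i = 19.200 cm.
m_obj = -d_i/d_o = -19.200/1.28 = -15.000.
Eyepiece angular magnification (image at near point): M_eye = 1 + D/f_e = 1 + 25/6 = 5.167.
Overall M = m_obj x M_eye = (-15.000)(5.167) = -77.50.

-77.5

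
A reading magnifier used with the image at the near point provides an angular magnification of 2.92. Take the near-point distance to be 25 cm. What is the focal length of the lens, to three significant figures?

13.0 cm

For the image at the near point, M = 1 + D/f.
f = D/(M - 1) = 25/(2.92 - 1) = 13.021 cm.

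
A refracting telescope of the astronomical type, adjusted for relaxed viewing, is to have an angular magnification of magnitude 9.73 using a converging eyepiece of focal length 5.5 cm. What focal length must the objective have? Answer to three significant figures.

53.5 cm

|M| = f_obj/|f_eye|, so f_obj = |M| x |f_eye| = 9.73 x 5.5 = 53.515 cm.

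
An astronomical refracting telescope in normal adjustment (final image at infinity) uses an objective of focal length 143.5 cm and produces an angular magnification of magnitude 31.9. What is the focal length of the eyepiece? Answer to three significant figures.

|M| = f_obj/f_eye, so f_eye = f_obj/|M| = 143.5/31.9 = 4.498 cm.

4.50 cm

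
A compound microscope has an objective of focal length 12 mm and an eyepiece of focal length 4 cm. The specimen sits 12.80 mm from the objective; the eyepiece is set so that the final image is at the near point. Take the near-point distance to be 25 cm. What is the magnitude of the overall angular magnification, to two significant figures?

110

Convert to cm: f_obj = 12 mm = 1.2 cm; d_o = 12.80 mm = 1.28 cm.
Objective: 1/d_i = 1/f_obj - 1/d_o = 1/1.2 - 1/1.28 = 0.05208 cm^-1, so d_i = 19.200 cm.
m_obj = -d_i/d_o = -19.200/1.28 = -15.000.
Eyepiece angular magnification (image at near point): M_eye = 1 + D/f_e = 1 + 25/4 = 7.250.
Overall M = m_obj x M_eye = (-15.000)(7.250) = -108.75.
|M| = 108.75.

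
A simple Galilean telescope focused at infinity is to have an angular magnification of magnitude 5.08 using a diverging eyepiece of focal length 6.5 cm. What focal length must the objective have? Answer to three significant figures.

|M| = f_obj/|f_eye|, so f_obj = |M| x |f_eye| = 5.08 x 6.5 = 33.020 cm.

33.0 cm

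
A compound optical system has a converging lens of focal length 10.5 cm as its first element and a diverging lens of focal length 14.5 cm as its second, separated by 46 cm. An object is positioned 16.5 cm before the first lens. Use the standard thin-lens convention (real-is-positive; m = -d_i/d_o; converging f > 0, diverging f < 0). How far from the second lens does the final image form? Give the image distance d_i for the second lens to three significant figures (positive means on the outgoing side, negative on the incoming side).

Lens 1: 1/d_i1 = 1/f_1 - 1/d_o1 = 1/10.5 - 1/16.5 = 0.03463 cm^-1, so d_i1 = 28.875 cm.
Object distance for lens 2: d_o2 = 46 - 28.875 = 17.125 cm.
Lens 2: 1/d_i2 = 1/f_2 - 1/d_o2 = 1/(-14.5) - 1/(17.125) = -0.12736 cm^-1, so d_i2 = -7.852 cm.

-7.85 cm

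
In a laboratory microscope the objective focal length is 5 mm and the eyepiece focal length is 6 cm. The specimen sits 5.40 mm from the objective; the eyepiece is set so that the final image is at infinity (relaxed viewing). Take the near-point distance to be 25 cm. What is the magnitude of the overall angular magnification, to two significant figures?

Convert to cm: f_obj = 5 mm = 0.5 cm; d_o = 5.40 mm = 0.54 cm.
Objective: 1/d_i = 1/f_obj - 1/d_o = 1/0.5 - 1/0.54 = 0.14815 cm^-1, so d_i = 6.750 cm.
m_obj = -d_i/d_o = -6.750/0.54 = -12.500.
Eyepiece angular magnification (image at infinity): M_eye = D/f_e = 25/6 = 4.167.
Overall M = m_obj x M_eye = (-12.500)(4.167) = -52.08.
|M| = 52.08.

52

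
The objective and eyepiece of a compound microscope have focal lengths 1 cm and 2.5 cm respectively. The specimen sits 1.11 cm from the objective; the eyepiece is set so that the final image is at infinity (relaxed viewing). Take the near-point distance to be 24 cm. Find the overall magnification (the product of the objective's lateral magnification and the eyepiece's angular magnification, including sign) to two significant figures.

Objective: 1/d_i = 1/f_obj - 1/d_o = 1/1 - 1/1.11 = 0.09910 cm^-1, so d_i = 10.091 cm.
m_obj = -d_i/d_o = -10.091/1.11 = -9.091.
Eyepiece angular magnification (image at infinity): M_eye = D/f_e = 24/2.5 = 9.600.
Overall M = m_obj x M_eye = (-9.091)(9.600) = -87.27.

-87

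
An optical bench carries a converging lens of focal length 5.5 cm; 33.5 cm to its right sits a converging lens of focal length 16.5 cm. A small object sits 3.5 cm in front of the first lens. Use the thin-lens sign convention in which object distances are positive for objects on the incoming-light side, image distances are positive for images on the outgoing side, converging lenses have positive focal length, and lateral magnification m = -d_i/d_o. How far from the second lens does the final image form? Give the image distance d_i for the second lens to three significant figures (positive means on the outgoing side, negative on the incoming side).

26.7 cm

Applying the thin-lens equation to the first lens, 1/5.5 = 1/3.5 + 1/d_i1, which gives d_i1 = -9.625 cm.
With d_i1 < 0 the first image is virtual and lies on the object side; the object distance for lens 2 is d_o2 = 33.5 - (-9.625) = 43.125 cm.
Applying the thin-lens equation again with f_2 = 16.5 cm and d_o2 = 43.125 cm gives d_i2 = 26.725 cm.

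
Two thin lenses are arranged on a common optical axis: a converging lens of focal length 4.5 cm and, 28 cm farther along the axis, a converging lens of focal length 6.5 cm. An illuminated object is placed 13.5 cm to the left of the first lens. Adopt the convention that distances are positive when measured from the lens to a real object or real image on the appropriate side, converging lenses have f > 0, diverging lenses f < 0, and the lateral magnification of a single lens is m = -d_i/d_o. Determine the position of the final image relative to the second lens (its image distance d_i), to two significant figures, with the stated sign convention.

9.4 cm

Applying the thin-lens equation to the first lens, 1/4.5 = 1/13.5 + 1/d_i1, which gives d_i1 = 6.750 cm.
That image sits 21.250 cm in front of the second lens, so d_o2 = 21.250 cm.
Applying the thin-lens equation again with f_2 = 6.5 cm and d_o2 = 21.250 cm gives d_i2 = 9.364 cm.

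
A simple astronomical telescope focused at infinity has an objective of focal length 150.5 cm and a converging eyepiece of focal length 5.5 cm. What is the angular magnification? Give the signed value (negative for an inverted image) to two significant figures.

M = -f_obj/f_eye = -150.5/(5.5) = -27.364.

-27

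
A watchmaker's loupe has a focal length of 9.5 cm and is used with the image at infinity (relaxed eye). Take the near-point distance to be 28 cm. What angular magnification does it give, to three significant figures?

M = D/f = 28/9.5 = 2.947.

2.95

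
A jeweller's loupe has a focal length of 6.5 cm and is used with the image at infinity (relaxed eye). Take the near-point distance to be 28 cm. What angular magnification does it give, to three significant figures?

4.31

M = D/f = 28/6.5 = 4.308.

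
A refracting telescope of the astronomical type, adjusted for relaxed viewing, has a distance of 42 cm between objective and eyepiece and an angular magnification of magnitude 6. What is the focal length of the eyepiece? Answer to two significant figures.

In normal adjustment the tube length equals f_obj + f_eye and |M| = f_obj/f_eye.
So f_obj = 6 f_eye and 6 f_eye + f_eye = 42 cm, giving f_eye = 42/7 = 6.000 cm and f_obj = 36.000 cm.

6.0 cm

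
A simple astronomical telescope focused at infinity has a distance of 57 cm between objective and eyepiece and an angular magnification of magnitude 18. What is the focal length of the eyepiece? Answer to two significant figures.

3.0 cm

In normal adjustment the tube length equals f_obj + f_eye and |M| = f_obj/f_eye.
So f_obj = 18 f_eye and 18 f_eye + f_eye = 57 cm, giving f_eye = 57/19 = 3.000 cm and f_obj = 54.000 cm.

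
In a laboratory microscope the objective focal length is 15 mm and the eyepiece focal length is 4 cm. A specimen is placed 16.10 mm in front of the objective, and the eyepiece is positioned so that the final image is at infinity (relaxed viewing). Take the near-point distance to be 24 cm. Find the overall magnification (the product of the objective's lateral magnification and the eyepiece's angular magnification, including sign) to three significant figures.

-81.8

Convert to cm: f_obj = 15 mm = 1.5 cm; d_o = 16.10 mm = 1.61 cm.
Objective: 1/d_i = 1/f_obj - 1/d_o = 1/1.5 - 1/1.61 = 0.04555 cm^-1, so d_i = 21.955 cm.
m_obj = -d_i/d_o = -21.955/1.61 = -13.636.
Eyepiece angular magnification (image at infinity): M_eye = D/f_e = 24/4 = 6.000.
Overall M = m_obj x M_eye = (-13.636)(6.000) = -81.82.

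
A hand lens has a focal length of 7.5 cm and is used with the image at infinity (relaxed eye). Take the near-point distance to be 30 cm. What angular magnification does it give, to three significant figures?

M = D/f = 30/7.5 = 4.000.

4.00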